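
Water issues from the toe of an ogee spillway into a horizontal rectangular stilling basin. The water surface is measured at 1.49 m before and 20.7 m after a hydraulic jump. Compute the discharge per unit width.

q = 57.9 m²/s

For a rectangular channel the momentum equation gives q² = ½·g·y₁·y₂·(y₁ + y₂) = ½×9.81×1.49×20.7×22.2 = 3357.
q = √3357 = 57.9 m²/s.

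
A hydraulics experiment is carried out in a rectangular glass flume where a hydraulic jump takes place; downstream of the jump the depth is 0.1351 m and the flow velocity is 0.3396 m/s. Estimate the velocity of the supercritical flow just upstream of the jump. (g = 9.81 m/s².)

Fr₂ = V₂/√(g·y₂) = 0.3396/√(9.81×0.1351) = 0.2950.
Applying the sequent-depth relation in reverse, y₁/y₂ = ½[√(1 + 8Fr₂²) − 1] = ½[√1.6961 − 1] = 0.1512.
y₁ = 0.1512 × 0.1351 = 0.02042 m.
V₁ = q/y₁ = 0.04588/0.02042 = 2.246 m/s.

V₁ = 2.246 m/s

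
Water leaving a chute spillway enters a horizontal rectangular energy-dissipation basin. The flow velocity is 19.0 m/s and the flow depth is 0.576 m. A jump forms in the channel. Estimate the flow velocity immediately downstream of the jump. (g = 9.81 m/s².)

Fr₁ = V₁/√(g·y₁) = 19.0/√(9.81×0.576) = 7.99.
From the momentum equation for a rectangular channel, y₂/y₁ = ½[√(1 + 8Fr₁²) − 1] = ½[√512.1 − 1] = 10.8.
y₂ = 10.8 × 0.576 = 6.23 m.
q = V₁·y₁ = 19.0 × 0.576 = 10.9 m²/s.
V₂ = q/y₂ = 10.9/6.23 = 1.76 m/s.

V₂ = 1.76 m/s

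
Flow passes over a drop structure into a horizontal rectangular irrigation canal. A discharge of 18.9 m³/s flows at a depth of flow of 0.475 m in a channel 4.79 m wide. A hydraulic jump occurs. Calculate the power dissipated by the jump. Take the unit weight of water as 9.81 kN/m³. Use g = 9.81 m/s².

q = Q/b = 18.9/4.79 = 3.95 m²/s; V₁ = q/y₁ = 8.31 m/s. Fr₁ = V₁/√(g·y₁) = 3.85.
Sequent-depth ratio: y₂/y₁ = ½[√(1 + 8Fr₁²) − 1] = ½[√119.5 − 1] = 4.97.
y₂ = 4.97 × 0.475 = 2.36 m.
Head loss: ΔE = (y₂ − y₁)³/(4y₁y₂) = (2.36 − 0.475)³/(4×0.475×2.36) = 6.68/4.48 = 1.49 m.
P = γ·Q·ΔE = 9.81 × 18.9 × 1.49 = 276 kW.

P = 276 kW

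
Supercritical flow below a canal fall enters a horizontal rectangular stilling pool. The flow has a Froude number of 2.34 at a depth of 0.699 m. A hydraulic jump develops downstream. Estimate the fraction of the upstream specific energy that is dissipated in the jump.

Fr₁ = 2.34 (given).
Sequent-depth ratio: y₂/y₁ = ½[√(1 + 8Fr₁²) − 1] = ½[√44.80 − 1] = 2.85.
y₂ = 2.85 × 0.699 = 1.99 m.
E₁ = y₁(1 + Fr₁²/2) = 0.699×(1 + 2.34²/2) = 2.61 m. ΔE = (y₂ − y₁)³/(4y₁y₂) = 0.387 m. ΔE/E₁ = 0.387/2.61 = 0.148.

ΔE/E₁ = 0.148 (14.8%)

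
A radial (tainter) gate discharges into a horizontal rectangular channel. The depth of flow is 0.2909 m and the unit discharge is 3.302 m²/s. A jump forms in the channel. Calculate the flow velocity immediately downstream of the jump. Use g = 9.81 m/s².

V₁ = q/y₁ = 3.302/0.2909 = 11.35 m/s. Fr₁ = V₁/√(g·y₁) = 11.35/√(9.81×0.2909) = 6.719.
From the momentum equation for a rectangular channel, y₂/y₁ = ½[√(1 + 8Fr₁²) − 1] = ½[√362.20 − 1] = 9.016.
y₂ = 9.016 × 0.2909 = 2.623 m.
V₂ = q/y₂ = 3.302/2.623 = 1.259 m/s.

V₂ = 1.259 m/s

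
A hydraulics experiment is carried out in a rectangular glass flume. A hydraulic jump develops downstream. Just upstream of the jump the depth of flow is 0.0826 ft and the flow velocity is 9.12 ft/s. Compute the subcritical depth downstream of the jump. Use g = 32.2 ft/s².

Fr₁ = V₁/√(g·y₁) = 9.12/√(32.2×0.0826) = 5.59.
By Bélanger, y₂/y₁ = ½[√(1 + 8Fr₁²) − 1] = ½[√251.2 − 1] = 7.42.
y₂ = 7.42 × 0.0826 = 0.613 ft.

y₂ = 0.613 ft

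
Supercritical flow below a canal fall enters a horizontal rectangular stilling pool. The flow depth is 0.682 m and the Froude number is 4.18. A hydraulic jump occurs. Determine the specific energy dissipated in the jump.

ΔE = 2.73 m

Fr₁ = 4.18 (given).
From the momentum equation for a rectangular channel, y₂/y₁ = ½[√(1 + 8Fr₁²) − 1] = ½[√140.8 − 1] = 5.43.
y₂ = 5.43 × 0.682 = 3.70 m.
V₁ = Fr₁·√(g·y₁) = 4.18×√(9.81×0.682) = 10.8 m/s; q = V₁·y₁ = 7.37 m²/s. V₂ = q/y₂ = 7.37/3.70 = 1.99 m/s. E₁ = y₁ + V₁²/2g = 6.64 m; E₂ = y₂ + V₂²/2g = 3.91 m. ΔE = E₁ − E₂ = 2.73 m.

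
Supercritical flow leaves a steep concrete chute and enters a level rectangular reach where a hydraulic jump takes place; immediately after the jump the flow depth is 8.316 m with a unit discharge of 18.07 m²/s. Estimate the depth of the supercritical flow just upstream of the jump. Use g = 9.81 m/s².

V₂ = q/y₂ = 18.07/8.316 = 2.173 m/s; Fr₂ = V₂/√(g·y₂) = 0.2406.
Since the conjugate-depth ratio holds either way, y₁/y₂ = ½[√(1 + 8Fr₂²) − 1] = ½[√1.4630 − 1] = 0.1048.
y₁ = 0.1048 × 8.316 = 0.8713 m.

y₁ = 0.8713 m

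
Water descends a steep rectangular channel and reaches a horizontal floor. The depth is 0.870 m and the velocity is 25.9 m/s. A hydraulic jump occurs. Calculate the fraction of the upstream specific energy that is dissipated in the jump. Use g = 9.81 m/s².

ΔE/E₁ = 0.694 (69.4%)

Fr₁ = V₁/√(g·y₁) = 25.9/√(9.81×0.870) = 8.87.
Sequent-depth ratio: y₂/y₁ = ½[√(1 + 8Fr₁²) − 1] = ½[√629.8 − 1] = 12.0.
y₂ = 12.0 × 0.870 = 10.5 m.
E₁ = y₁ + V₁²/2g = 35.1 m. ΔE = (y₂ − y₁)³/(4y₁y₂) = 24.3 m. ΔE/E₁ = 24.3/35.1 = 0.694.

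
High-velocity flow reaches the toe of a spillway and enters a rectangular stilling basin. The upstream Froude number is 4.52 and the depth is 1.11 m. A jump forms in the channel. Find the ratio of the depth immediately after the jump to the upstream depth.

Fr₁ = 4.52 (given).
From the momentum equation for a rectangular channel, y₂/y₁ = ½[√(1 + 8Fr₁²) − 1] = ½[√164.4 − 1] = 5.91.

y₂/y₁ = 5.91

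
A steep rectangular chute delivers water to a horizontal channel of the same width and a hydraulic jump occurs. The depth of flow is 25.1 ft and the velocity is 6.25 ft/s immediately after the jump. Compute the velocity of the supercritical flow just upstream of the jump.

V₁ = 70.4 ft/s

Fr₂ = V₂/√(g·y₂) = 6.25/√(32.2×25.1) = 0.220.
From the momentum equation (using Fr₂), y₁/y₂ = ½[√(1 + 8Fr₂²) − 1] = ½[√1.387 − 1] = 0.0888.
y₁ = 0.0888 × 25.1 = 2.23 ft.
V₁ = q/y₁ = 157/2.23 = 70.4 ft/s.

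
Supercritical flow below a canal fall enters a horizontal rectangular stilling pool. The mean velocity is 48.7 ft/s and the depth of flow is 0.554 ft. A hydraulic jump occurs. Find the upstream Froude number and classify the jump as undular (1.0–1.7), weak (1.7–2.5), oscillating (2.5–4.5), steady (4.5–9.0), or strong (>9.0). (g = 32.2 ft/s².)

Fr₁ = V₁/√(g·y₁) = 48.7/√(32.2×0.554) = 11.5.
Fr₁ = 11.5 lies in the strong range.

Fr₁ = 11.5; strong jump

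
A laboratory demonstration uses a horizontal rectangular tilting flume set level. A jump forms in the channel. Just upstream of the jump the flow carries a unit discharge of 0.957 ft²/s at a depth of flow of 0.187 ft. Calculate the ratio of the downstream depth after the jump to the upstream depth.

y₂/y₁ = 2.49

V₁ = q/y₁ = 0.957/0.187 = 5.12 ft/s. Fr₁ = V₁/√(g·y₁) = 5.12/√(32.2×0.187) = 2.09.
Conjugate-depth relation: y₂/y₁ = ½[√(1 + 8Fr₁²) − 1] = ½[√35.80 − 1] = 2.49.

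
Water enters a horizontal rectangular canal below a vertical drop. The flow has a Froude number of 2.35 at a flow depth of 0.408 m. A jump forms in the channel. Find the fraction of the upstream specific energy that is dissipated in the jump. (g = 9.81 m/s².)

Fr₁ = 2.35 (given).
From the momentum equation for a rectangular channel, y₂/y₁ = ½[√(1 + 8Fr₁²) − 1] = ½[√45.18 − 1] = 2.86.
y₂ = 2.86 × 0.408 = 1.17 m.
E₁ = y₁(1 + Fr₁²/2) = 0.408×(1 + 2.35²/2) = 1.53 m. ΔE = (y₂ − y₁)³/(4y₁y₂) = 0.230 m. ΔE/E₁ = 0.230/1.53 = 0.150.

ΔE/E₁ = 0.150 (15.0%)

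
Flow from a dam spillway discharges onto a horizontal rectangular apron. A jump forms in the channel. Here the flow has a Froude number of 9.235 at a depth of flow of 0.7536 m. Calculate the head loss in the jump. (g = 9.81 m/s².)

ΔE = 23.21 m

Fr₁ = 9.235 (given).
Bélanger equation: y₂/y₁ = ½[√(1 + 8Fr₁²) − 1] = ½[√683.28 − 1] = 12.57.
y₂ = 12.57 × 0.7536 = 9.473 m.
V₁ = Fr₁·√(g·y₁) = 9.235×√(9.81×0.7536) = 25.11 m/s; q = V₁·y₁ = 18.92 m²/s. V₂ = q/y₂ = 18.92/9.473 = 1.998 m/s. E₁ = y₁ + V₁²/2g = 32.89 m; E₂ = y₂ + V₂²/2g = 9.676 m. ΔE = E₁ − E₂ = 23.21 m.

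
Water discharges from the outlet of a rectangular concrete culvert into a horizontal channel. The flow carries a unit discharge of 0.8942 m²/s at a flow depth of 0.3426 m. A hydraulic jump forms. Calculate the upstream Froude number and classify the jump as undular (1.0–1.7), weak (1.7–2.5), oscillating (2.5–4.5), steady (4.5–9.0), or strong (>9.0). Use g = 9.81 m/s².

Fr₁ = 1.424; undular jump

V₁ = q/y₁ = 0.8942/0.3426 = 2.610 m/s. Fr₁ = V₁/√(g·y₁) = 2.610/√(9.81×0.3426) = 1.424.
Fr₁ = 1.424 lies in the undular range.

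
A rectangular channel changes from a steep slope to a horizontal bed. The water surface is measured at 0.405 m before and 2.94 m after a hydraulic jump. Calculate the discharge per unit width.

q = 4.42 m²/s

For a rectangular channel the momentum equation gives q² = ½·g·y₁·y₂·(y₁ + y₂) = ½×9.81×0.405×2.94×3.34 = 19.5.
q = √19.5 = 4.42 m²/s.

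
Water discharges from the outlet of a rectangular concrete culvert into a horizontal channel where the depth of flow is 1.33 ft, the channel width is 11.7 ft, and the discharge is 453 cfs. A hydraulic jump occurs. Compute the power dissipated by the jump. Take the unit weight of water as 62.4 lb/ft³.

P = 327 hp

q = Q/b = 453/11.7 = 38.7 ft²/s; V₁ = q/y₁ = 29.1 ft/s. Fr₁ = V₁/√(g·y₁) = 4.45.
Bélanger equation: y₂/y₁ = ½[√(1 + 8Fr₁²) − 1] = ½[√159.3 − 1] = 5.81.
y₂ = 5.81 × 1.33 = 7.73 ft.
V₂ = q/y₂ = 38.7/7.73 = 5.01 ft/s. E₁ = y₁ + V₁²/2g = 14.5 ft; E₂ = y₂ + V₂²/2g = 8.12 ft. ΔE = E₁ − E₂ = 6.37 ft.
P = γ·Q·ΔE/550 = 62.4 × 453 × 6.37 / 550 = 327 hp.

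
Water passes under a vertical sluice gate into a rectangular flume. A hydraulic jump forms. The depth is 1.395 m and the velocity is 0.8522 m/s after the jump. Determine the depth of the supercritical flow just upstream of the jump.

y₁ = 0.1350 m

Fr₂ = V₂/√(g·y₂) = 0.8522/√(9.81×1.395) = 0.2304.
The Bélanger relation is symmetric: y₁/y₂ = ½[√(1 + 8Fr₂²) − 1] = ½[√1.4246 − 1] = 0.09677.
y₁ = 0.09677 × 1.395 = 0.1350 m.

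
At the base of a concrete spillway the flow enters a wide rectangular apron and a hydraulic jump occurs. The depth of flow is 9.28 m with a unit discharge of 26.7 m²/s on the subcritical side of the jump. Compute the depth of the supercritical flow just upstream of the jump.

y₁ = 1.46 m

V₂ = q/y₂ = 26.7/9.28 = 2.88 m/s; Fr₂ = V₂/√(g·y₂) = 0.302.
The Bélanger relation is symmetric: y₁/y₂ = ½[√(1 + 8Fr₂²) − 1] = ½[√1.727 − 1] = 0.157.
y₁ = 0.157 × 9.28 = 1.46 m.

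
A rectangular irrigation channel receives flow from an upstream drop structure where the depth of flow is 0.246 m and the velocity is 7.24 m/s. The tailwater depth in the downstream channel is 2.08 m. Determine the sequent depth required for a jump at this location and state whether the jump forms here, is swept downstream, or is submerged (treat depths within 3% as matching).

Fr₁ = V₁/√(g·y₁) = 7.24/√(9.81×0.246) = 4.66.
Sequent-depth ratio: y₂/y₁ = ½[√(1 + 8Fr₁²) − 1] = ½[√174.8 − 1] = 6.11.
y₂ = 6.11 × 0.246 = 1.50 m.
Tailwater y_tw = 2.08 m: y_tw > y₂, so the jump is submerged.

y₂ = 1.50 m; the jump is submerged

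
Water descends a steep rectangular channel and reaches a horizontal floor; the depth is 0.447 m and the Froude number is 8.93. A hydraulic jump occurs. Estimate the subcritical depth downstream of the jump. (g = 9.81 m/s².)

Fr₁ = 8.93 (given).
From the momentum equation for a rectangular channel, y₂/y₁ = ½[√(1 + 8Fr₁²) − 1] = ½[√639.0 − 1] = 12.1.
y₂ = 12.1 × 0.447 = 5.43 m.

y₂ = 5.43 m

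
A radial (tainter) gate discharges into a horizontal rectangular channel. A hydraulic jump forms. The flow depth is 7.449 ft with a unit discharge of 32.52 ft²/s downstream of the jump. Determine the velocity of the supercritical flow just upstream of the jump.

V₂ = q/y₂ = 32.52/7.449 = 4.366 ft/s; Fr₂ = V₂/√(g·y₂) = 0.2819.
From the momentum equation (using Fr₂), y₁/y₂ = ½[√(1 + 8Fr₂²) − 1] = ½[√1.6357 − 1] = 0.1395.
y₁ = 0.1395 × 7.449 = 1.039 ft.
V₁ = q/y₁ = 32.52/1.039 = 31.30 ft/s.

V₁ = 31.30 ft/s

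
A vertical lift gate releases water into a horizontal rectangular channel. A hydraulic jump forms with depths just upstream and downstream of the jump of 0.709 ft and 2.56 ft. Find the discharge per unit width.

For a rectangular channel the momentum equation gives q² = ½·g·y₁·y₂·(y₁ + y₂) = ½×32.2×0.709×2.56×3.27 = 95.5.
q = √95.5 = 9.77 ft²/s.

q = 9.77 ft²/s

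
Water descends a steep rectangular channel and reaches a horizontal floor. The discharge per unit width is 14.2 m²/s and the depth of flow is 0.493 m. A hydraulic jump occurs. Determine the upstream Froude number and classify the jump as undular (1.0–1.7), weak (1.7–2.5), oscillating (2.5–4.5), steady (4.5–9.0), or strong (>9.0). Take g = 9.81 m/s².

V₁ = q/y₁ = 14.2/0.493 = 28.8 m/s. Fr₁ = V₁/√(g·y₁) = 28.8/√(9.81×0.493) = 13.1.
Fr₁ = 13.1 lies in the strong range.

Fr₁ = 13.1; strong jump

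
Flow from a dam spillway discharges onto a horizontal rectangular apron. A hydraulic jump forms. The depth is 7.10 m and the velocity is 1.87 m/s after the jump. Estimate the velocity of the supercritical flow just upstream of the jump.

V₁ = 20.3 m/s

Fr₂ = V₂/√(g·y₂) = 1.87/√(9.81×7.10) = 0.224.
Since the conjugate-depth ratio holds either way, y₁/y₂ = ½[√(1 + 8Fr₂²) − 1] = ½[√1.402 − 1] = 0.0920.
y₁ = 0.0920 × 7.10 = 0.653 m.
V₁ = q/y₁ = 13.3/0.653 = 20.3 m/s.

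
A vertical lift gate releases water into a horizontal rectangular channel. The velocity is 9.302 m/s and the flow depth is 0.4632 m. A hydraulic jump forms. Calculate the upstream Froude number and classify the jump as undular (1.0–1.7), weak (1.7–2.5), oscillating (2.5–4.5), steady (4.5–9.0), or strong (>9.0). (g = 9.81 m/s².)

Fr₁ = 4.364; oscillating jump

Fr₁ = V₁/√(g·y₁) = 9.302/√(9.81×0.4632) = 4.364.
Fr₁ = 4.364 lies in the oscillating range.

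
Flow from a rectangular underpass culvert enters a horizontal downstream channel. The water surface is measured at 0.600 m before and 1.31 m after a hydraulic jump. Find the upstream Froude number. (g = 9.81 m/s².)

Fr₁ = 1.86

For a rectangular channel the momentum equation gives q² = ½·g·y₁·y₂·(y₁ + y₂) = ½×9.81×0.600×1.31×1.91 = 7.36.
q = √7.36 = 2.71 m²/s.
V₁ = q/y₁ = 4.52 m/s; Fr₁ = V₁/√(g·y₁) = 1.86.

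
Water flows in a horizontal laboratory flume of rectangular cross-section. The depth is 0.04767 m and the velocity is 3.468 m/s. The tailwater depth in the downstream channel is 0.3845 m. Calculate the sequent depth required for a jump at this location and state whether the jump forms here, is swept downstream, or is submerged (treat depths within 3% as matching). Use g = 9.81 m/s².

Fr₁ = V₁/√(g·y₁) = 3.468/√(9.81×0.04767) = 5.071.
Sequent-depth ratio: y₂/y₁ = ½[√(1 + 8Fr₁²) − 1] = ½[√206.75 − 1] = 6.689.
y₂ = 6.689 × 0.04767 = 0.3189 m.
Tailwater y_tw = 0.3845 m: y_tw > y₂, so the jump is submerged.

y₂ = 0.3189 m; the jump is submerged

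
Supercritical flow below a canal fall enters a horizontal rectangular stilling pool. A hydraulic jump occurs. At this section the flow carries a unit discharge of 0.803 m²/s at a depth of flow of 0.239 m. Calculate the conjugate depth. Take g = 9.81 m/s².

V₁ = q/y₁ = 0.803/0.239 = 3.36 m/s. Fr₁ = V₁/√(g·y₁) = 3.36/√(9.81×0.239) = 2.19.
Conjugate-depth relation: y₂/y₁ = ½[√(1 + 8Fr₁²) − 1] = ½[√39.52 − 1] = 2.64.
y₂ = 2.64 × 0.239 = 0.632 m.

y₂ = 0.632 m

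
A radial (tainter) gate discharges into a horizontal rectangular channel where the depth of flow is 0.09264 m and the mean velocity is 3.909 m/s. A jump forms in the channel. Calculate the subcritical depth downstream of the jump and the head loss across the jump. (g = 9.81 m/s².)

Fr₁ = V₁/√(g·y₁) = 3.909/√(9.81×0.09264) = 4.100.
Sequent-depth ratio: y₂/y₁ = ½[√(1 + 8Fr₁²) − 1] = ½[√135.51 − 1] = 5.320.
y₂ = 5.320 × 0.09264 = 0.4929 m.
q = V₁·y₁ = 3.909 × 0.09264 = 0.3621 m²/s. V₂ = q/y₂ = 0.3621/0.4929 = 0.7347 m/s. E₁ = y₁ + V₁²/2g = 0.8715 m; E₂ = y₂ + V₂²/2g = 0.5204 m. ΔE = E₁ − E₂ = 0.3511 m.

y₂ = 0.4929 m; ΔE = 0.3511 m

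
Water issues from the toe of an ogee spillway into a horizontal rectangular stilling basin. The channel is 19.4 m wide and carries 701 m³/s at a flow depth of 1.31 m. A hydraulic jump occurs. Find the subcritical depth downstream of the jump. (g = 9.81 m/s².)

q = Q/b = 701/19.4 = 36.1 m²/s; V₁ = q/y₁ = 27.6 m/s. Fr₁ = V₁/√(g·y₁) = 7.69.
By Bélanger, y₂/y₁ = ½[√(1 + 8Fr₁²) − 1] = ½[√474.6 − 1] = 10.4.
y₂ = 10.4 × 1.31 = 13.6 m.

y₂ = 13.6 m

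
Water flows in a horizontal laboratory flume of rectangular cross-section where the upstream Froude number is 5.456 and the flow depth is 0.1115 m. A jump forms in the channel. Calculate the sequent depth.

y₂ = 0.8064 m

Fr₁ = 5.456 (given).
From the momentum equation for a rectangular channel, y₂/y₁ = ½[√(1 + 8Fr₁²) − 1] = ½[√239.14 − 1] = 7.232.
y₂ = 7.232 × 0.1115 = 0.8064 m.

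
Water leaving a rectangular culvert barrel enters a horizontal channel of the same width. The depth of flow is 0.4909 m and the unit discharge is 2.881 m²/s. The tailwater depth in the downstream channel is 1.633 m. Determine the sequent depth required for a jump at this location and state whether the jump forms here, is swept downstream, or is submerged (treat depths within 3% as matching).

V₁ = q/y₁ = 2.881/0.4909 = 5.869 m/s. Fr₁ = V₁/√(g·y₁) = 5.869/√(9.81×0.4909) = 2.674.
Sequent-depth ratio: y₂/y₁ = ½[√(1 + 8Fr₁²) − 1] = ½[√58.217 − 1] = 3.315.
y₂ = 3.315 × 0.4909 = 1.627 m.
Tailwater y_tw = 1.633 m: y_tw ≈ y₂, so the jump forms here.

y₂ = 1.627 m; the jump forms here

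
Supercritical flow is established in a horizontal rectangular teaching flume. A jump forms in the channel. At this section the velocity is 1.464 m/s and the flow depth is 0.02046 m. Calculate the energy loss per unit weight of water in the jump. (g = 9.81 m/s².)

Fr₁ = V₁/√(g·y₁) = 1.464/√(9.81×0.02046) = 3.268.
From the momentum equation for a rectangular channel, y₂/y₁ = ½[√(1 + 8Fr₁²) − 1] = ½[√86.427 − 1] = 4.148.
y₂ = 4.148 × 0.02046 = 0.08487 m.
Head loss: ΔE = (y₂ − y₁)³/(4y₁y₂) = (0.08487 − 0.02046)³/(4×0.02046×0.08487) = 0.0002673/0.006946 = 0.03848 m.

ΔE = 0.03848 m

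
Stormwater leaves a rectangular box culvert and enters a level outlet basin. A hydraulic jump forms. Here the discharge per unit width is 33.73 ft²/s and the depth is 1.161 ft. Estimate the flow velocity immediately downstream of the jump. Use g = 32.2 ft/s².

V₂ = 4.657 ft/s

V₁ = q/y₁ = 33.73/1.161 = 29.05 ft/s. Fr₁ = V₁/√(g·y₁) = 29.05/√(32.2×1.161) = 4.752.
By Bélanger, y₂/y₁ = ½[√(1 + 8Fr₁²) − 1] = ½[√181.62 − 1] = 6.238.
y₂ = 6.238 × 1.161 = 7.243 ft.
V₂ = q/y₂ = 33.73/7.243 = 4.657 ft/s.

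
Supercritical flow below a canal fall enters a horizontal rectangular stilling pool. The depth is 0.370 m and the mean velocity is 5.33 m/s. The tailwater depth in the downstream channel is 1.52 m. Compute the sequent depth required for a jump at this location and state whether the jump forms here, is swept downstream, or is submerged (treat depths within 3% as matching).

y₂ = 1.29 m; the jump is submerged

Fr₁ = V₁/√(g·y₁) = 5.33/√(9.81×0.370) = 2.80.
Bélanger equation: y₂/y₁ = ½[√(1 + 8Fr₁²) − 1] = ½[√63.61 − 1] = 3.49.
y₂ = 3.49 × 0.370 = 1.29 m.
Tailwater y_tw = 1.52 m: y_tw > y₂, so the jump is submerged.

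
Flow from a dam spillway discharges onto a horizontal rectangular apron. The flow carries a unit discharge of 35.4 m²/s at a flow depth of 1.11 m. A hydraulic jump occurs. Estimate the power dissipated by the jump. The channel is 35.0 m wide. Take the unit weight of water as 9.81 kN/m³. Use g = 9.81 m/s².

V₁ = q/y₁ = 35.4/1.11 = 31.9 m/s. Fr₁ = V₁/√(g·y₁) = 31.9/√(9.81×1.11) = 9.66.
From the momentum equation for a rectangular channel, y₂/y₁ = ½[√(1 + 8Fr₁²) − 1] = ½[√748.2 − 1] = 13.2.
y₂ = 13.2 × 1.11 = 14.6 m.
V₂ = q/y₂ = 35.4/14.6 = 2.42 m/s. E₁ = y₁ + V₁²/2g = 52.9 m; E₂ = y₂ + V₂²/2g = 14.9 m. ΔE = E₁ − E₂ = 38.0 m.
Q = q·b = 35.4 × 35.0 = 1239 m³/s. P = γ·Q·ΔE = 9.81 × 1239 × 38.0 = 462173 kW.

P = 462173 kW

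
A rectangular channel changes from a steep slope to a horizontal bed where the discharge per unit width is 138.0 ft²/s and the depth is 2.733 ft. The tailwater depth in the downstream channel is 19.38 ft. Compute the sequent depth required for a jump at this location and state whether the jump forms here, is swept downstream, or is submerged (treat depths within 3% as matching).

V₁ = q/y₁ = 138.0/2.733 = 50.49 ft/s. Fr₁ = V₁/√(g·y₁) = 50.49/√(32.2×2.733) = 5.383.
Conjugate-depth relation: y₂/y₁ = ½[√(1 + 8Fr₁²) − 1] = ½[√232.78 − 1] = 7.129.
y₂ = 7.129 × 2.733 = 19.48 ft.
Tailwater y_tw = 19.38 ft: y_tw ≈ y₂, so the jump forms here.

y₂ = 19.48 ft; the jump forms here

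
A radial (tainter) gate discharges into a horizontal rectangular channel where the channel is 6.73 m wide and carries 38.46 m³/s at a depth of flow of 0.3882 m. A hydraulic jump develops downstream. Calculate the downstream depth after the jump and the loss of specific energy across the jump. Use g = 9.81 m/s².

y₂ = 3.952 m; ΔE = 7.375 m

q = Q/b = 38.46/6.73 = 5.715 m²/s; V₁ = q/y₁ = 14.72 m/s. Fr₁ = V₁/√(g·y₁) = 7.544.
From the momentum equation for a rectangular channel, y₂/y₁ = ½[√(1 + 8Fr₁²) − 1] = ½[√456.24 − 1] = 10.18.
y₂ = 10.18 × 0.3882 = 3.952 m.
Head loss: ΔE = (y₂ − y₁)³/(4y₁y₂) = (3.952 − 0.3882)³/(4×0.3882×3.952) = 45.26/6.136 = 7.375 m.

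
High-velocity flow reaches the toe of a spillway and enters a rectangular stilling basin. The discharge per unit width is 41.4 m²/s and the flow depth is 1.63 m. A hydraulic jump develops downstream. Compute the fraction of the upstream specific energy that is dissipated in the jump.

V₁ = q/y₁ = 41.4/1.63 = 25.4 m/s. Fr₁ = V₁/√(g·y₁) = 25.4/√(9.81×1.63) = 6.35.
Conjugate-depth relation: y₂/y₁ = ½[√(1 + 8Fr₁²) − 1] = ½[√323.7 − 1] = 8.50.
y₂ = 8.50 × 1.63 = 13.8 m.
E₁ = y₁ + V₁²/2g = 34.5 m. ΔE = (y₂ − y₁)³/(4y₁y₂) = 20.2 m. ΔE/E₁ = 20.2/34.5 = 0.585.

ΔE/E₁ = 0.585 (58.5%)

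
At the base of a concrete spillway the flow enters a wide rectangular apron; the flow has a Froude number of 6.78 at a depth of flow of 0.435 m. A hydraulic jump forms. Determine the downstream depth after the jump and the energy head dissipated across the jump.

Fr₁ = 6.78 (given).
Bélanger equation: y₂/y₁ = ½[√(1 + 8Fr₁²) − 1] = ½[√368.7 − 1] = 9.10.
y₂ = 9.10 × 0.435 = 3.96 m.
Head loss: ΔE = (y₂ − y₁)³/(4y₁y₂) = (3.96 − 0.435)³/(4×0.435×3.96) = 43.8/6.89 = 6.35 m.

y₂ = 3.96 m; ΔE = 6.35 m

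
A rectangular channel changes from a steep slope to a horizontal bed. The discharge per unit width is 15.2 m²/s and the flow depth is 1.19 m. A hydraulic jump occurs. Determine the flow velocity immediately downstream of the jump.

V₂ = 2.66 m/s

V₁ = q/y₁ = 15.2/1.19 = 12.8 m/s. Fr₁ = V₁/√(g·y₁) = 12.8/√(9.81×1.19) = 3.74.
Bélanger equation: y₂/y₁ = ½[√(1 + 8Fr₁²) − 1] = ½[√112.8 − 1] = 4.81.
y₂ = 4.81 × 1.19 = 5.72 m.
V₂ = q/y₂ = 15.2/5.72 = 2.66 m/s.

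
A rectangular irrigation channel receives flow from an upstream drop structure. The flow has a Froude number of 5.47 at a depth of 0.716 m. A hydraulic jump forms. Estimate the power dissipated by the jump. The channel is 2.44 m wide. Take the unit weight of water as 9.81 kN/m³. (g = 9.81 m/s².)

P = 1499 kW

Fr₁ = 5.47 (given).
Sequent-depth ratio: y₂/y₁ = ½[√(1 + 8Fr₁²) − 1] = ½[√240.4 − 1] = 7.25.
y₂ = 7.25 × 0.716 = 5.19 m.
Head loss: ΔE = (y₂ − y₁)³/(4y₁y₂) = (5.19 − 0.716)³/(4×0.716×5.19) = 89.7/14.9 = 6.03 m.
V₁ = Fr₁·√(g·y₁) = 5.47×√(9.81×0.716) = 14.5 m/s; q = V₁·y₁ = 10.4 m²/s. Q = q·b = 10.4 × 2.44 = 25.3 m³/s. P = γ·Q·ΔE = 9.81 × 25.3 × 6.03 = 1499 kW.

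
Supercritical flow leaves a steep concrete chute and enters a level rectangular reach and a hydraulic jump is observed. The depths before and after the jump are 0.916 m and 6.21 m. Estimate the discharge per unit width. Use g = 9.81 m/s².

For a rectangular channel the momentum equation gives q² = ½·g·y₁·y₂·(y₁ + y₂) = ½×9.81×0.916×6.21×7.13 = 199.
q = √199 = 14.1 m²/s.

q = 14.1 m²/s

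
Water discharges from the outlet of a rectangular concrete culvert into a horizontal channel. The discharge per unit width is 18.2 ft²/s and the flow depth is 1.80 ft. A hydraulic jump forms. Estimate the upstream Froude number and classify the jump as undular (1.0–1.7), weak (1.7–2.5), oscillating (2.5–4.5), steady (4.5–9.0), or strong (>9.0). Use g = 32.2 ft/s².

Fr₁ = 1.33; undular jump

V₁ = q/y₁ = 18.2/1.80 = 10.1 ft/s. Fr₁ = V₁/√(g·y₁) = 10.1/√(32.2×1.80) = 1.33.
Fr₁ = 1.33 lies in the undular range.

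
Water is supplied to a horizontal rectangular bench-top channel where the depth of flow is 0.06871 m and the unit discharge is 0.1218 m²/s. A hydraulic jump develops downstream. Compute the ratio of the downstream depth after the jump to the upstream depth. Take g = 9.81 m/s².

V₁ = q/y₁ = 0.1218/0.06871 = 1.773 m/s. Fr₁ = V₁/√(g·y₁) = 1.773/√(9.81×0.06871) = 2.159.
Bélanger equation: y₂/y₁ = ½[√(1 + 8Fr₁²) − 1] = ½[√38.295 − 1] = 2.594.

y₂/y₁ = 2.594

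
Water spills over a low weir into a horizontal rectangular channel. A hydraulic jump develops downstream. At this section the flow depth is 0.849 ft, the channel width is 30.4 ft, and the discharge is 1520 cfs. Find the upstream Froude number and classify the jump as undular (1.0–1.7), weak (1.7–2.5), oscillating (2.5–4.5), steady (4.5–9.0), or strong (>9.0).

q = Q/b = 1520/30.4 = 50.0 ft²/s; V₁ = q/y₁ = 58.9 ft/s. Fr₁ = V₁/√(g·y₁) = 11.3.
Fr₁ = 11.3 lies in the strong range.

Fr₁ = 11.3; strong jump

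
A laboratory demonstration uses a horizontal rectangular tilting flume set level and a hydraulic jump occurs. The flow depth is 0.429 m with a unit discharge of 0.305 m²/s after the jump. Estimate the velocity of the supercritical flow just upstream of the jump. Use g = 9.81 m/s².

V₂ = q/y₂ = 0.305/0.429 = 0.711 m/s; Fr₂ = V₂/√(g·y₂) = 0.347.
From the momentum equation (using Fr₂), y₁/y₂ = ½[√(1 + 8Fr₂²) − 1] = ½[√1.961 − 1] = 0.200.
y₁ = 0.200 × 0.429 = 0.0859 m.
V₁ = q/y₁ = 0.305/0.0859 = 3.55 m/s.

V₁ = 3.55 m/s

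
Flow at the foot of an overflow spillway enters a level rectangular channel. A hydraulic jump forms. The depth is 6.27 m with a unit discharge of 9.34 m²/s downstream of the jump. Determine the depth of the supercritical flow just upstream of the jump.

y₁ = 0.424 m

V₂ = q/y₂ = 9.34/6.27 = 1.49 m/s; Fr₂ = V₂/√(g·y₂) = 0.190.
Applying the sequent-depth relation in reverse, y₁/y₂ = ½[√(1 + 8Fr₂²) − 1] = ½[√1.289 − 1] = 0.0676.
y₁ = 0.0676 × 6.27 = 0.424 m.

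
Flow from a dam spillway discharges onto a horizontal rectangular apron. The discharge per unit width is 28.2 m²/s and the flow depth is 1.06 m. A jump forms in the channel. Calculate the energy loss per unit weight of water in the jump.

V₁ = q/y₁ = 28.2/1.06 = 26.6 m/s. Fr₁ = V₁/√(g·y₁) = 26.6/√(9.81×1.06) = 8.25.
Sequent-depth ratio: y₂/y₁ = ½[√(1 + 8Fr₁²) − 1] = ½[√545.5 − 1] = 11.2.
y₂ = 11.2 × 1.06 = 11.8 m.
Head loss: ΔE = (y₂ − y₁)³/(4y₁y₂) = (11.8 − 1.06)³/(4×1.06×11.8) = 1256/50.2 = 25.0 m.

ΔE = 25.0 m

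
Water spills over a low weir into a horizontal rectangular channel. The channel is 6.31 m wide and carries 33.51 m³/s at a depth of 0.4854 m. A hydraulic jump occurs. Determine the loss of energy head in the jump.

q = Q/b = 33.51/6.31 = 5.311 m²/s; V₁ = q/y₁ = 10.94 m/s. Fr₁ = V₁/√(g·y₁) = 5.014.
Sequent-depth ratio: y₂/y₁ = ½[√(1 + 8Fr₁²) − 1] = ½[√202.10 − 1] = 6.608.
y₂ = 6.608 × 0.4854 = 3.208 m.
V₂ = q/y₂ = 5.311/3.208 = 1.656 m/s. E₁ = y₁ + V₁²/2g = 6.586 m; E₂ = y₂ + V₂²/2g = 3.347 m. ΔE = E₁ − E₂ = 3.239 m.

ΔE = 3.239 m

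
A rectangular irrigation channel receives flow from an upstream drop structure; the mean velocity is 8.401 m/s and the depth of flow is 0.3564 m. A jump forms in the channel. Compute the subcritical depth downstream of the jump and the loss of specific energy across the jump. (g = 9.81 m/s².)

y₂ = 2.093 m; ΔE = 1.756 m

Fr₁ = V₁/√(g·y₁) = 8.401/√(9.81×0.3564) = 4.493.
Bélanger equation: y₂/y₁ = ½[√(1 + 8Fr₁²) − 1] = ½[√162.49 − 1] = 5.874.
y₂ = 5.874 × 0.3564 = 2.093 m.
q = V₁·y₁ = 8.401 × 0.3564 = 2.994 m²/s. V₂ = q/y₂ = 2.994/2.093 = 1.430 m/s. E₁ = y₁ + V₁²/2g = 3.954 m; E₂ = y₂ + V₂²/2g = 2.198 m. ΔE = E₁ − E₂ = 1.756 m.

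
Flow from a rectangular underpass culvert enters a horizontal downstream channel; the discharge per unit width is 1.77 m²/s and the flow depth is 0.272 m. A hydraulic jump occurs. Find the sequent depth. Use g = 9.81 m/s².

y₂ = 1.40 m

V₁ = q/y₁ = 1.77/0.272 = 6.51 m/s. Fr₁ = V₁/√(g·y₁) = 6.51/√(9.81×0.272) = 3.98.
Sequent-depth ratio: y₂/y₁ = ½[√(1 + 8Fr₁²) − 1] = ½[√128.0 − 1] = 5.16.
y₂ = 5.16 × 0.272 = 1.40 m.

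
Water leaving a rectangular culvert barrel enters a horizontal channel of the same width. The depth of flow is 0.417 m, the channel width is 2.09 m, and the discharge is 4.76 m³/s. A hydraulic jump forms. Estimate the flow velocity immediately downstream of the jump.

V₂ = 1.63 m/s

q = Q/b = 4.76/2.09 = 2.28 m²/s; V₁ = q/y₁ = 5.46 m/s. Fr₁ = V₁/√(g·y₁) = 2.70.
By Bélanger, y₂/y₁ = ½[√(1 + 8Fr₁²) − 1] = ½[√59.34 − 1] = 3.35.
y₂ = 3.35 × 0.417 = 1.40 m.
V₂ = q/y₂ = 2.28/1.40 = 1.63 m/s.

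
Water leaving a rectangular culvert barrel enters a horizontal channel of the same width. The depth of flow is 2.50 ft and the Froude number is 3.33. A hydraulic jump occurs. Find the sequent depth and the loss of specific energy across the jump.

y₂ = 10.6 ft; ΔE = 5.00 ft

Fr₁ = 3.33 (given).
Conjugate-depth relation: y₂/y₁ = ½[√(1 + 8Fr₁²) − 1] = ½[√89.71 − 1] = 4.24.
y₂ = 4.24 × 2.50 = 10.6 ft.
V₁ = Fr₁·√(g·y₁) = 3.33×√(32.2×2.50) = 29.9 ft/s; q = V₁·y₁ = 74.7 ft²/s. V₂ = q/y₂ = 74.7/10.6 = 7.05 ft/s. E₁ = y₁ + V₁²/2g = 16.4 ft; E₂ = y₂ + V₂²/2g = 11.4 ft. ΔE = E₁ − E₂ = 5.00 ft.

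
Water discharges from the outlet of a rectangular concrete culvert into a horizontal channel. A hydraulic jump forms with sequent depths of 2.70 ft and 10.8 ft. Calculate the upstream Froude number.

Fr₁ = 3.16

For a rectangular channel the momentum equation gives q² = ½·g·y₁·y₂·(y₁ + y₂) = ½×32.2×2.70×10.8×13.5 = 6338.
q = √6338 = 79.6 ft²/s.
V₁ = q/y₁ = 29.5 ft/s; Fr₁ = V₁/√(g·y₁) = 3.16.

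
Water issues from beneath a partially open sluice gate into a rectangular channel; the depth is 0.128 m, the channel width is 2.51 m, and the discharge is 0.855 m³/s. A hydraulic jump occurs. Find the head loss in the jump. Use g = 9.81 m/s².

ΔE = 0.0753 m

q = Q/b = 0.855/2.51 = 0.341 m²/s; V₁ = q/y₁ = 2.66 m/s. Fr₁ = V₁/√(g·y₁) = 2.37.
Bélanger equation: y₂/y₁ = ½[√(1 + 8Fr₁²) − 1] = ½[√46.12 − 1] = 2.90.
y₂ = 2.90 × 0.128 = 0.371 m.
V₂ = q/y₂ = 0.341/0.371 = 0.919 m/s. E₁ = y₁ + V₁²/2g = 0.489 m; E₂ = y₂ + V₂²/2g = 0.414 m. ΔE = E₁ − E₂ = 0.0753 m.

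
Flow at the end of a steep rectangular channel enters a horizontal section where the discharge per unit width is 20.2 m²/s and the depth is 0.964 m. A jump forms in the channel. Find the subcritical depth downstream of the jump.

y₂ = 8.82 m

V₁ = q/y₁ = 20.2/0.964 = 21.0 m/s. Fr₁ = V₁/√(g·y₁) = 21.0/√(9.81×0.964) = 6.81.
Sequent-depth ratio: y₂/y₁ = ½[√(1 + 8Fr₁²) − 1] = ½[√372.4 − 1] = 9.15.
y₂ = 9.15 × 0.964 = 8.82 m.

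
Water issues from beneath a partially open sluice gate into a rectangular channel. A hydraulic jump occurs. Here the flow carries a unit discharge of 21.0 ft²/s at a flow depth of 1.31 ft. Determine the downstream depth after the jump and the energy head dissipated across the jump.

y₂ = 3.96 ft; ΔE = 0.900 ft

V₁ = q/y₁ = 21.0/1.31 = 16.0 ft/s. Fr₁ = V₁/√(g·y₁) = 16.0/√(32.2×1.31) = 2.47.
From the momentum equation for a rectangular channel, y₂/y₁ = ½[√(1 + 8Fr₁²) − 1] = ½[√49.74 − 1] = 3.03.
y₂ = 3.03 × 1.31 = 3.96 ft.
V₂ = q/y₂ = 21.0/3.96 = 5.30 ft/s. E₁ = y₁ + V₁²/2g = 5.30 ft; E₂ = y₂ + V₂²/2g = 4.40 ft. ΔE = E₁ − E₂ = 0.900 ft.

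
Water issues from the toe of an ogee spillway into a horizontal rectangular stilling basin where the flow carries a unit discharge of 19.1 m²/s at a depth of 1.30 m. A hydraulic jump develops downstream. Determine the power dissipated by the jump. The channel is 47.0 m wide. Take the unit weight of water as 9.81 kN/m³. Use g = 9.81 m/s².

V₁ = q/y₁ = 19.1/1.30 = 14.7 m/s. Fr₁ = V₁/√(g·y₁) = 14.7/√(9.81×1.30) = 4.11.
By Bélanger, y₂/y₁ = ½[√(1 + 8Fr₁²) − 1] = ½[√136.4 − 1] = 5.34.
y₂ = 5.34 × 1.30 = 6.94 m.
Head loss: ΔE = (y₂ − y₁)³/(4y₁y₂) = (6.94 − 1.30)³/(4×1.30×6.94) = 180/36.1 = 4.97 m.
Q = q·b = 19.1 × 47.0 = 898 m³/s. P = γ·Q·ΔE = 9.81 × 898 × 4.97 = 43809 kW.

P = 43809 kW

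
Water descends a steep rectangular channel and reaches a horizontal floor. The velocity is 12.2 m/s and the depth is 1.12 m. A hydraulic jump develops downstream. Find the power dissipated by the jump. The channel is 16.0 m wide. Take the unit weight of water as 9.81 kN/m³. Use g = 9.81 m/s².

P = 6585 kW

Fr₁ = V₁/√(g·y₁) = 12.2/√(9.81×1.12) = 3.68.
Bélanger equation: y₂/y₁ = ½[√(1 + 8Fr₁²) − 1] = ½[√109.4 − 1] = 4.73.
y₂ = 4.73 × 1.12 = 5.30 m.
q = V₁·y₁ = 12.2 × 1.12 = 13.7 m²/s. V₂ = q/y₂ = 13.7/5.30 = 2.58 m/s. E₁ = y₁ + V₁²/2g = 8.71 m; E₂ = y₂ + V₂²/2g = 5.64 m. ΔE = E₁ − E₂ = 3.07 m.
Q = q·b = 13.7 × 16.0 = 219 m³/s. P = γ·Q·ΔE = 9.81 × 219 × 3.07 = 6585 kW.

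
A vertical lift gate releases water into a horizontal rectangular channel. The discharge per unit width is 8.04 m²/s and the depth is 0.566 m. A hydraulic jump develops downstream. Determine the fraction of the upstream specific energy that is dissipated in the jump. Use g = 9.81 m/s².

V₁ = q/y₁ = 8.04/0.566 = 14.2 m/s. Fr₁ = V₁/√(g·y₁) = 14.2/√(9.81×0.566) = 6.03.
From the momentum equation for a rectangular channel, y₂/y₁ = ½[√(1 + 8Fr₁²) − 1] = ½[√291.7 − 1] = 8.04.
y₂ = 8.04 × 0.566 = 4.55 m.
E₁ = y₁ + V₁²/2g = 10.9 m. ΔE = (y₂ − y₁)³/(4y₁y₂) = 6.14 m. ΔE/E₁ = 6.14/10.9 = 0.566.

ΔE/E₁ = 0.566 (56.6%)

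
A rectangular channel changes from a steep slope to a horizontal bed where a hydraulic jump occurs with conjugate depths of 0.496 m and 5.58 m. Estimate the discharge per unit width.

For a rectangular channel the momentum equation gives q² = ½·g·y₁·y₂·(y₁ + y₂) = ½×9.81×0.496×5.58×6.08 = 82.5.
q = √82.5 = 9.08 m²/s.

q = 9.08 m²/s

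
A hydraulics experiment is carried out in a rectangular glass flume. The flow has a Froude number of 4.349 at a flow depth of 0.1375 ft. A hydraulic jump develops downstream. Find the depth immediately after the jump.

Fr₁ = 4.349 (given).
Conjugate-depth relation: y₂/y₁ = ½[√(1 + 8Fr₁²) − 1] = ½[√152.31 − 1] = 5.671.
y₂ = 5.671 × 0.1375 = 0.7797 ft.

y₂ = 0.7797 ft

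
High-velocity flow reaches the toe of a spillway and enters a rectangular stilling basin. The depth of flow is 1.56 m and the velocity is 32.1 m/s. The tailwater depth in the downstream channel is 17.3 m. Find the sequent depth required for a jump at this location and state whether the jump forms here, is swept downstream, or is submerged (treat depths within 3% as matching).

Fr₁ = V₁/√(g·y₁) = 32.1/√(9.81×1.56) = 8.21.
Bélanger equation: y₂/y₁ = ½[√(1 + 8Fr₁²) − 1] = ½[√539.6 − 1] = 11.1.
y₂ = 11.1 × 1.56 = 17.3 m.
Tailwater y_tw = 17.3 m: y_tw ≈ y₂, so the jump forms here.

y₂ = 17.3 m; the jump forms here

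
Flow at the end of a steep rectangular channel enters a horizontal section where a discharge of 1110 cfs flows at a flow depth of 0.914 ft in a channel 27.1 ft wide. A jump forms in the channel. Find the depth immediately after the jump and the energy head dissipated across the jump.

y₂ = 10.2 ft; ΔE = 21.6 ft

q = Q/b = 1110/27.1 = 41.0 ft²/s; V₁ = q/y₁ = 44.8 ft/s. Fr₁ = V₁/√(g·y₁) = 8.26.
Bélanger equation: y₂/y₁ = ½[√(1 + 8Fr₁²) − 1] = ½[√546.9 − 1] = 11.2.
y₂ = 11.2 × 0.914 = 10.2 ft.
Head loss: ΔE = (y₂ − y₁)³/(4y₁y₂) = (10.2 − 0.914)³/(4×0.914×10.2) = 809/37.4 = 21.6 ft.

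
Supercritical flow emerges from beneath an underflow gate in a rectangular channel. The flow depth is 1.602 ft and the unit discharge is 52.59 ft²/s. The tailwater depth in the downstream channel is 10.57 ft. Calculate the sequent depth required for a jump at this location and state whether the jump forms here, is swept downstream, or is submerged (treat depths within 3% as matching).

y₂ = 9.585 ft; the jump is submerged

V₁ = q/y₁ = 52.59/1.602 = 32.83 ft/s. Fr₁ = V₁/√(g·y₁) = 32.83/√(32.2×1.602) = 4.571.
From the momentum equation for a rectangular channel, y₂/y₁ = ½[√(1 + 8Fr₁²) − 1] = ½[√168.13 − 1] = 5.983.
y₂ = 5.983 × 1.602 = 9.585 ft.
Tailwater y_tw = 10.57 ft: y_tw > y₂, so the jump is submerged.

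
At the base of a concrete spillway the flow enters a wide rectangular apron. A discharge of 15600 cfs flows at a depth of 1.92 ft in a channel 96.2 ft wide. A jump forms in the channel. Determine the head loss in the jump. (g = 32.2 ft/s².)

ΔE = 84.0 ft

q = Q/b = 15600/96.2 = 162 ft²/s; V₁ = q/y₁ = 84.5 ft/s. Fr₁ = V₁/√(g·y₁) = 10.7.
Sequent-depth ratio: y₂/y₁ = ½[√(1 + 8Fr₁²) − 1] = ½[√924.1 − 1] = 14.7.
y₂ = 14.7 × 1.92 = 28.2 ft.
V₂ = q/y₂ = 162/28.2 = 5.75 ft/s. E₁ = y₁ + V₁²/2g = 113 ft; E₂ = y₂ + V₂²/2g = 28.7 ft. ΔE = E₁ − E₂ = 84.0 ft.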